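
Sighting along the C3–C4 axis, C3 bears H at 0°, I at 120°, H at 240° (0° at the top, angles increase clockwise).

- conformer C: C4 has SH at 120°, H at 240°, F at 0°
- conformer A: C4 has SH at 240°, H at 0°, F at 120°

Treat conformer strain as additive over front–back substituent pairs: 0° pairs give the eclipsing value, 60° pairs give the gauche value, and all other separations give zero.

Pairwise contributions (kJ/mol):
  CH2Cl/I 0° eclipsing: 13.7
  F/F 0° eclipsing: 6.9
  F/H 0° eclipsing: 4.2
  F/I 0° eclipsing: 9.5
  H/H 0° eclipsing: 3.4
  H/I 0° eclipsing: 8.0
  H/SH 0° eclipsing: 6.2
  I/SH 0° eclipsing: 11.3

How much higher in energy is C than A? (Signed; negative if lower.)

C (eclipsed): H(0°)/F(0°) eclipsed 4.2; I(120°)/SH(120°) eclipsed 11.3; H(240°)/H(240°) eclipsed 3.4 → 18.9 kJ/mol.
A (eclipsed): H(0°)/H(0°) eclipsed 3.4; I(120°)/F(120°) eclipsed 9.5; H(240°)/SH(240°) eclipsed 6.2 → 19.1 kJ/mol.
E(C) − E(A) = 18.9 − 19.1 = -0.2 kJ/mol.

-0.2 kJ/mol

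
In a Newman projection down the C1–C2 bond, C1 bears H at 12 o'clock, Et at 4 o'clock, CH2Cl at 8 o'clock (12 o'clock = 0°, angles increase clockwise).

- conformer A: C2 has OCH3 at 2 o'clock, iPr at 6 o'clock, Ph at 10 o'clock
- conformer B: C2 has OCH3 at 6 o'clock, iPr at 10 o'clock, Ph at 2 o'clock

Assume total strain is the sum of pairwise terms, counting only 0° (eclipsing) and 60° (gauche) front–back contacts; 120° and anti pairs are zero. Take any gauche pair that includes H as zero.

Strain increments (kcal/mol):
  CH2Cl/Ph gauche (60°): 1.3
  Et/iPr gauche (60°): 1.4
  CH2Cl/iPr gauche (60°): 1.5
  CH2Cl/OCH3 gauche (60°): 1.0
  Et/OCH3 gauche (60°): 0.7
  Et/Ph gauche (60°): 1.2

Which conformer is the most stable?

B

A (staggered): Et–OCH3 gauche, Et–iPr gauche, CH2Cl–iPr gauche, CH2Cl–Ph gauche; 0.7 + 1.4 + 1.5 + 1.3 = 4.9 kcal/mol.
B (staggered): Et–OCH3 gauche, Et–Ph gauche, CH2Cl–OCH3 gauche, CH2Cl–iPr gauche; 0.7 + 1.2 + 1.0 + 1.5 = 4.4 kcal/mol.
B has the lowest total (4.4 kcal/mol).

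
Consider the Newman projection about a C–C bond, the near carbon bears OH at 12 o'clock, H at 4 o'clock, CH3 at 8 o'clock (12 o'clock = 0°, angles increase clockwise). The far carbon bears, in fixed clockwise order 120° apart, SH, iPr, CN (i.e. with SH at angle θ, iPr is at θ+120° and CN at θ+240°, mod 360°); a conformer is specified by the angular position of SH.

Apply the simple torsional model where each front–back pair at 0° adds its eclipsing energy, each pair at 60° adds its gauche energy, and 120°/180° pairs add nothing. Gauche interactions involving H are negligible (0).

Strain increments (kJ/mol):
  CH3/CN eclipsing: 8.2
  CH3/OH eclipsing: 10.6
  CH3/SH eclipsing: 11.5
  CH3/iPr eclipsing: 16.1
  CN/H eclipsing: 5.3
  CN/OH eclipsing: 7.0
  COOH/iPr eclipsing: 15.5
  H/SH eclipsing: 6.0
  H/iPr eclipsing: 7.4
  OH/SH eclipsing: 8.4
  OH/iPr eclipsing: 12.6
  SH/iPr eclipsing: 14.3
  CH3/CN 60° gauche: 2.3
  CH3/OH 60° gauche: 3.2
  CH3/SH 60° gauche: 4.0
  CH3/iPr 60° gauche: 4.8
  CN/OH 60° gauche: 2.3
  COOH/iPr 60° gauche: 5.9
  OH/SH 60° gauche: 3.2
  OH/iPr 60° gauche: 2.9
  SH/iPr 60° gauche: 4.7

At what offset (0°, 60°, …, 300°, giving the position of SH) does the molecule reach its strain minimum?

300°

SH at 0° is eclipsed. OH at 0° is eclipsed with SH at 0° (8.4); H at 120° is eclipsed with iPr at 120° (7.4); CH3 at 240° is eclipsed with CN at 240° (8.2). Total 24.0 kJ/mol.
SH at 60° is staggered. OH at 0° is gauche with SH at 60° (3.2); OH at 0° is gauche with CN at 300° (2.3); CH3 at 240° is gauche with iPr at 180° (4.8); CH3 at 240° is gauche with CN at 300° (2.3). Total 12.6 kJ/mol.
SH at 120° is eclipsed. OH at 0° is eclipsed with CN at 0° (7.0); H at 120° is eclipsed with SH at 120° (6.0); CH3 at 240° is eclipsed with iPr at 240° (16.1). Total 29.1 kJ/mol.
SH at 180° is staggered. OH at 0° is gauche with iPr at 300° (2.9); OH at 0° is gauche with CN at 60° (2.3); CH3 at 240° is gauche with SH at 180° (4.0); CH3 at 240° is gauche with iPr at 300° (4.8). Total 14.0 kJ/mol.
SH at 240° is eclipsed. OH at 0° is eclipsed with iPr at 0° (12.6); H at 120° is eclipsed with CN at 120° (5.3); CH3 at 240° is eclipsed with SH at 240° (11.5). Total 29.4 kJ/mol.
SH at 300° is staggered. OH at 0° is gauche with SH at 300° (3.2); OH at 0° is gauche with iPr at 60° (2.9); CH3 at 240° is gauche with SH at 300° (4.0); CH3 at 240° is gauche with CN at 180° (2.3). Total 12.4 kJ/mol.
The minimum (12.4 kJ/mol) occurs with SH at 300°.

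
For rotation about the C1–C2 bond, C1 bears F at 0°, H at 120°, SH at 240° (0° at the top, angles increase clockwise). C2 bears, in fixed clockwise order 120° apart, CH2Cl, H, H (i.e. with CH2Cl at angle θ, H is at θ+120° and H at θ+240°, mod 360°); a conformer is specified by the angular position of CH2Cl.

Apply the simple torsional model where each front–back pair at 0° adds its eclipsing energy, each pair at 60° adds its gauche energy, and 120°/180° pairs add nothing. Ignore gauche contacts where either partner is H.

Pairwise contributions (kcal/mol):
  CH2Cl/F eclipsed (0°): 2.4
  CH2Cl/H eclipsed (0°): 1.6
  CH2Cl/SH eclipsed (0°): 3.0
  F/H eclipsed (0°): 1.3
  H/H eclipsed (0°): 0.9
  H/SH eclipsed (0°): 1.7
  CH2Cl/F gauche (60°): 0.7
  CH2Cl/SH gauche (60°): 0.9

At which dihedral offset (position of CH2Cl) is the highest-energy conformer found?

CH2Cl at 0° is eclipsed. F at 0° is eclipsed with CH2Cl at 0° (2.4); H at 120° is eclipsed with H at 120° (0.9); SH at 240° is eclipsed with H at 240° (1.7). Total 5.0 kcal/mol.
CH2Cl at 60° is staggered. F at 0° is gauche with CH2Cl at 60° (0.7). Total 0.7 kcal/mol.
CH2Cl at 120° is eclipsed. F at 0° is eclipsed with H at 0° (1.3); H at 120° is eclipsed with CH2Cl at 120° (1.6); SH at 240° is eclipsed with H at 240° (1.7). Total 4.6 kcal/mol.
CH2Cl at 180° is staggered. SH at 240° is gauche with CH2Cl at 180° (0.9). Total 0.9 kcal/mol.
CH2Cl at 240° is eclipsed. F at 0° is eclipsed with H at 0° (1.3); H at 120° is eclipsed with H at 120° (0.9); SH at 240° is eclipsed with CH2Cl at 240° (3.0). Total 5.2 kcal/mol.
CH2Cl at 300° is staggered. F at 0° is gauche with CH2Cl at 300° (0.7); SH at 240° is gauche with CH2Cl at 300° (0.9). Total 1.6 kcal/mol.
The maximum (5.2 kcal/mol) occurs with CH2Cl at 240°.

240°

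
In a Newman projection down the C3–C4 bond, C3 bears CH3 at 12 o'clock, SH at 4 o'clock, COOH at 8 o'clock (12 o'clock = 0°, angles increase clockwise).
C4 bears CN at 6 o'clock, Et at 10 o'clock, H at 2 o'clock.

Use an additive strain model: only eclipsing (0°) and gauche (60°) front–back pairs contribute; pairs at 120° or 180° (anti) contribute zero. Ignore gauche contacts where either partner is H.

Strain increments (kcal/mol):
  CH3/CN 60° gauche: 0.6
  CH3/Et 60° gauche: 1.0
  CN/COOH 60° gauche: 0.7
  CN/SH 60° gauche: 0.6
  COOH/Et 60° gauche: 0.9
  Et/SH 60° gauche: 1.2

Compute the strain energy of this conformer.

3.2 kcal/mol

This conformer (staggered): CH3(0°)/Et(300°) gauche 1.0; SH(120°)/CN(180°) gauche 0.6; COOH(240°)/CN(180°) gauche 0.7; COOH(240°)/Et(300°) gauche 0.9 → 3.2 kcal/mol.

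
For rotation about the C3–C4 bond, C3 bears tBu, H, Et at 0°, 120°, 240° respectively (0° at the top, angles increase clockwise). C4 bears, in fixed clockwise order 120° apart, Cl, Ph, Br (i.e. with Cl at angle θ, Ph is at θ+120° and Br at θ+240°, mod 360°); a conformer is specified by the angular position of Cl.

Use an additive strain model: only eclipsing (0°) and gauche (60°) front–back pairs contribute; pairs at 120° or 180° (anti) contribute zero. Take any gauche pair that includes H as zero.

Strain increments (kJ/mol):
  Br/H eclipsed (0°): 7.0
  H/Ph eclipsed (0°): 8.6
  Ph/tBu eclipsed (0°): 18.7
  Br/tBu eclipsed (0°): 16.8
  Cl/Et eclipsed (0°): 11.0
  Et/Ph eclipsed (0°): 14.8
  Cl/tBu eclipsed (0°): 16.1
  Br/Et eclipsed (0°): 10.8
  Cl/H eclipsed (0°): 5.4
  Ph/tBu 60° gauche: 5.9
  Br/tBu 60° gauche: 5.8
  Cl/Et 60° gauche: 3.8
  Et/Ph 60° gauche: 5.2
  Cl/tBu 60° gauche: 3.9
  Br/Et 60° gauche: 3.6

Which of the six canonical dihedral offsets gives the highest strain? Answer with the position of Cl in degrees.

120°

Cl at 0° (eclipsed): tBu(0°)/Cl(0°) eclipsed 16.1; H(120°)/Ph(120°) eclipsed 8.6; Et(240°)/Br(240°) eclipsed 10.8 → 35.5 kJ/mol.
Cl at 60° (staggered): tBu(0°)/Cl(60°) gauche 3.9; tBu(0°)/Br(300°) gauche 5.8; Et(240°)/Ph(180°) gauche 5.2; Et(240°)/Br(300°) gauche 3.6 → 18.5 kJ/mol.
Cl at 120° (eclipsed): tBu(0°)/Br(0°) eclipsed 16.8; H(120°)/Cl(120°) eclipsed 5.4; Et(240°)/Ph(240°) eclipsed 14.8 → 37.0 kJ/mol.
Cl at 180° (staggered): tBu(0°)/Ph(300°) gauche 5.9; tBu(0°)/Br(60°) gauche 5.8; Et(240°)/Cl(180°) gauche 3.8; Et(240°)/Ph(300°) gauche 5.2 → 20.7 kJ/mol.
Cl at 240° (eclipsed): tBu(0°)/Ph(0°) eclipsed 18.7; H(120°)/Br(120°) eclipsed 7.0; Et(240°)/Cl(240°) eclipsed 11.0 → 36.7 kJ/mol.
Cl at 300° (staggered): tBu(0°)/Cl(300°) gauche 3.9; tBu(0°)/Ph(60°) gauche 5.9; Et(240°)/Cl(300°) gauche 3.8; Et(240°)/Br(180°) gauche 3.6 → 17.2 kJ/mol.
The maximum (37.0 kJ/mol) occurs with Cl at 120°.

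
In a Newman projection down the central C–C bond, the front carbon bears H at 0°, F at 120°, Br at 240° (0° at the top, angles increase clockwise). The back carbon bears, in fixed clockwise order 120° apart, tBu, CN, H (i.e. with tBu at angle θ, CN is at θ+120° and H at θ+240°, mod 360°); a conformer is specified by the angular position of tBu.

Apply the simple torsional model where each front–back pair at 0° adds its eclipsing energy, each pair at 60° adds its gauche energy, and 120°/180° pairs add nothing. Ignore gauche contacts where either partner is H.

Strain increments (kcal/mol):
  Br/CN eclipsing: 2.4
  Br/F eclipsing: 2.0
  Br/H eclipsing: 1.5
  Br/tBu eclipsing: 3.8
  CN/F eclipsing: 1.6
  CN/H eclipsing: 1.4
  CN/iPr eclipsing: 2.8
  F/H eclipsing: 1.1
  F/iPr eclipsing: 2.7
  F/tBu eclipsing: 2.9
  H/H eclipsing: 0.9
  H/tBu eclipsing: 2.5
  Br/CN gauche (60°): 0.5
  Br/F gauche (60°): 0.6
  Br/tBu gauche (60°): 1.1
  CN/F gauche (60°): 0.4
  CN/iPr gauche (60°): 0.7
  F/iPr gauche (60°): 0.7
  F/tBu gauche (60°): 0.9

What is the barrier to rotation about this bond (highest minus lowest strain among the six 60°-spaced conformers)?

tBu at 0° (eclipsed): H–tBu eclipsed, F–CN eclipsed, Br–H eclipsed; 2.5 + 1.6 + 1.5 = 5.6 kcal/mol.
tBu at 60° (staggered): F–tBu gauche, F–CN gauche, Br–CN gauche; 0.9 + 0.4 + 0.5 = 1.8 kcal/mol.
tBu at 120° (eclipsed): H–H eclipsed, F–tBu eclipsed, Br–CN eclipsed; 0.9 + 2.9 + 2.4 = 6.2 kcal/mol.
tBu at 180° (staggered): F–tBu gauche, Br–tBu gauche, Br–CN gauche; 0.9 + 1.1 + 0.5 = 2.5 kcal/mol.
tBu at 240° (eclipsed): H–CN eclipsed, F–H eclipsed, Br–tBu eclipsed; 1.4 + 1.1 + 3.8 = 6.3 kcal/mol.
tBu at 300° (staggered): F–CN gauche, Br–tBu gauche; 0.4 + 1.1 = 1.5 kcal/mol.
Max at 240° (6.3 kcal/mol), min at 300° (1.5 kcal/mol); barrier = 4.8 kcal/mol.

4.8 kcal/mol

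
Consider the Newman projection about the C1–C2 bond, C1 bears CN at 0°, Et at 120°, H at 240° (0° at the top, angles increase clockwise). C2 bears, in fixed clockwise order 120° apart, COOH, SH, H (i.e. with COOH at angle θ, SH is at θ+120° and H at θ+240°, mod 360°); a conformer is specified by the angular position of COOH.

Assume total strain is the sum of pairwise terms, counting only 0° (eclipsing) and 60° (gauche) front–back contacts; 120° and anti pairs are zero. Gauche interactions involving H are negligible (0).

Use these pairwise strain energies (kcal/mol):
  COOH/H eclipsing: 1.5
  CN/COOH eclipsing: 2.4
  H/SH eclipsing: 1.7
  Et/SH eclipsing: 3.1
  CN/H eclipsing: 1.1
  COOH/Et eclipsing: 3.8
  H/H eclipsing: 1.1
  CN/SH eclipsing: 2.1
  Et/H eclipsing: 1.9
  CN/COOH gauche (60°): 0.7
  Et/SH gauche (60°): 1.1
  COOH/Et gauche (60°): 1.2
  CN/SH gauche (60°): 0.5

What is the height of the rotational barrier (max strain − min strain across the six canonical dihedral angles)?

4.9 kcal/mol

COOH at 0° is eclipsed. CN at 0° is eclipsed with COOH at 0° (2.4); Et at 120° is eclipsed with SH at 120° (3.1); H at 240° is eclipsed with H at 240° (1.1). Total 6.6 kcal/mol.
COOH at 60° is staggered. CN at 0° is gauche with COOH at 60° (0.7); Et at 120° is gauche with COOH at 60° (1.2); Et at 120° is gauche with SH at 180° (1.1). Total 3.0 kcal/mol.
COOH at 120° is eclipsed. CN at 0° is eclipsed with H at 0° (1.1); Et at 120° is eclipsed with COOH at 120° (3.8); H at 240° is eclipsed with SH at 240° (1.7). Total 6.6 kcal/mol.
COOH at 180° is staggered. CN at 0° is gauche with SH at 300° (0.5); Et at 120° is gauche with COOH at 180° (1.2). Total 1.7 kcal/mol.
COOH at 240° is eclipsed. CN at 0° is eclipsed with SH at 0° (2.1); Et at 120° is eclipsed with H at 120° (1.9); H at 240° is eclipsed with COOH at 240° (1.5). Total 5.5 kcal/mol.
COOH at 300° is staggered. CN at 0° is gauche with COOH at 300° (0.7); CN at 0° is gauche with SH at 60° (0.5); Et at 120° is gauche with SH at 60° (1.1). Total 2.3 kcal/mol.
Max at 0° (6.6 kcal/mol), min at 180° (1.7 kcal/mol); barrier = 4.9 kcal/mol.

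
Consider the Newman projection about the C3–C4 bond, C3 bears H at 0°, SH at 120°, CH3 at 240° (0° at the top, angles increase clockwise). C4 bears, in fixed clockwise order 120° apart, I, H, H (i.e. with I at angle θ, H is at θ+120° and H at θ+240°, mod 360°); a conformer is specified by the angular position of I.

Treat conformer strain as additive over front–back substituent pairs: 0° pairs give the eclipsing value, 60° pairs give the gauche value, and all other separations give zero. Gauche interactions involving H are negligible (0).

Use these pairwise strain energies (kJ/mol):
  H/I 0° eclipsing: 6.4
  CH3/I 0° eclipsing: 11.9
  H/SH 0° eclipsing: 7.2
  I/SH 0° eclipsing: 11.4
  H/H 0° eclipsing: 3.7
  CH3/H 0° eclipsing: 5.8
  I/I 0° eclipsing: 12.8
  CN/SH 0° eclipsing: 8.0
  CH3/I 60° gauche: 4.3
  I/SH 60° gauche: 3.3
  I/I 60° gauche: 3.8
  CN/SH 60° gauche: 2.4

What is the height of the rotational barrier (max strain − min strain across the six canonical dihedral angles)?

I at 0° is eclipsed. H at 0° is eclipsed with I at 0° (6.4); SH at 120° is eclipsed with H at 120° (7.2); CH3 at 240° is eclipsed with H at 240° (5.8). Total 19.4 kJ/mol.
I at 60° is staggered. SH at 120° is gauche with I at 60° (3.3). Total 3.3 kJ/mol.
I at 120° is eclipsed. H at 0° is eclipsed with H at 0° (3.7); SH at 120° is eclipsed with I at 120° (11.4); CH3 at 240° is eclipsed with H at 240° (5.8). Total 20.9 kJ/mol.
I at 180° is staggered. SH at 120° is gauche with I at 180° (3.3); CH3 at 240° is gauche with I at 180° (4.3). Total 7.6 kJ/mol.
I at 240° is eclipsed. H at 0° is eclipsed with H at 0° (3.7); SH at 120° is eclipsed with H at 120° (7.2); CH3 at 240° is eclipsed with I at 240° (11.9). Total 22.8 kJ/mol.
I at 300° is staggered. CH3 at 240° is gauche with I at 300° (4.3). Total 4.3 kJ/mol.
Max at 240° (22.8 kJ/mol), min at 60° (3.3 kJ/mol); barrier = 19.5 kJ/mol.

19.5 kJ/mol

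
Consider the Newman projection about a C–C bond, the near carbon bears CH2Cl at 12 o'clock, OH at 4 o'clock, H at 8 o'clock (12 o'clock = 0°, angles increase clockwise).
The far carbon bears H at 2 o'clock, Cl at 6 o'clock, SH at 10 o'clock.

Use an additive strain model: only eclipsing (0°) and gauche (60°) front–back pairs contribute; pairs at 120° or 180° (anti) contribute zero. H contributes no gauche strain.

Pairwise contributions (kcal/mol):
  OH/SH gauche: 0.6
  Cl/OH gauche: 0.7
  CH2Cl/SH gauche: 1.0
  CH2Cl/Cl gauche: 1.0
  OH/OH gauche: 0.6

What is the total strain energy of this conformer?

1.7 kcal/mol

This conformer (staggered): CH2Cl–SH gauche, OH–Cl gauche; 1.0 + 0.7 = 1.7 kcal/mol.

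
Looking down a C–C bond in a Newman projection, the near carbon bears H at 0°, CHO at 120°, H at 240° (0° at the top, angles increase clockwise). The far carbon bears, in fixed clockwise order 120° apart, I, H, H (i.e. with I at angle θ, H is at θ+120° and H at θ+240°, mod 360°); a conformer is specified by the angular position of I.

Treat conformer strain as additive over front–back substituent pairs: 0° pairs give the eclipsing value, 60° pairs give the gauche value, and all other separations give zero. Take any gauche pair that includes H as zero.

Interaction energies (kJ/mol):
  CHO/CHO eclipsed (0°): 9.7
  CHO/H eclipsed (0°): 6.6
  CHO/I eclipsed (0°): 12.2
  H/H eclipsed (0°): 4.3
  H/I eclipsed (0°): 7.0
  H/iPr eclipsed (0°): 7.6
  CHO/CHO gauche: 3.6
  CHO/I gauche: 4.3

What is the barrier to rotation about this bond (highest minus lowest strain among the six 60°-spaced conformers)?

I at 0° (eclipsed): H(0°)/I(0°) eclipsed 7.0; CHO(120°)/H(120°) eclipsed 6.6; H(240°)/H(240°) eclipsed 4.3 → 17.9 kJ/mol.
I at 60° (staggered): CHO(120°)/I(60°) gauche 4.3 → 4.3 kJ/mol.
I at 120° (eclipsed): H(0°)/H(0°) eclipsed 4.3; CHO(120°)/I(120°) eclipsed 12.2; H(240°)/H(240°) eclipsed 4.3 → 20.8 kJ/mol.
I at 180° (staggered): CHO(120°)/I(180°) gauche 4.3 → 4.3 kJ/mol.
I at 240° (eclipsed): H(0°)/H(0°) eclipsed 4.3; CHO(120°)/H(120°) eclipsed 6.6; H(240°)/I(240°) eclipsed 7.0 → 17.9 kJ/mol.
I at 300° (staggered): no non-H gauche contacts → 0.0 kJ/mol.
Max at 120° (20.8 kJ/mol), min at 300° (0.0 kJ/mol); barrier = 20.8 kJ/mol.

20.8 kJ/mol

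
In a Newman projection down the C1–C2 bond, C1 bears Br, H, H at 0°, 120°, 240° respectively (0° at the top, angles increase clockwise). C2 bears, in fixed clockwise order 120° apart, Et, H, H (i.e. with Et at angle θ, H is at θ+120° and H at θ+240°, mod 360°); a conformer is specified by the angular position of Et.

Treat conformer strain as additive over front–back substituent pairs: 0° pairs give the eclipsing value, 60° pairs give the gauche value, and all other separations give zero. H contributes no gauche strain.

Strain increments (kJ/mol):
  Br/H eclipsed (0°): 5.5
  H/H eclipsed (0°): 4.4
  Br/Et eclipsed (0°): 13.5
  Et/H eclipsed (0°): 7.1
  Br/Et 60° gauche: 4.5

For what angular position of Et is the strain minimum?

180°

Et at 0° (eclipsed): Br–Et eclipsed, H–H eclipsed, H–H eclipsed; 13.5 + 4.4 + 4.4 = 22.3 kJ/mol.
Et at 60° (staggered): Br–Et gauche; 4.5 = 4.5 kJ/mol.
Et at 120° (eclipsed): Br–H eclipsed, H–Et eclipsed, H–H eclipsed; 5.5 + 7.1 + 4.4 = 17.0 kJ/mol.
Et at 180° (staggered): no non-H gauche contacts → 0.0 kJ/mol.
Et at 240° (eclipsed): Br–H eclipsed, H–H eclipsed, H–Et eclipsed; 5.5 + 4.4 + 7.1 = 17.0 kJ/mol.
Et at 300° (staggered): Br–Et gauche; 4.5 = 4.5 kJ/mol.
The minimum (0.0 kJ/mol) occurs with Et at 180°.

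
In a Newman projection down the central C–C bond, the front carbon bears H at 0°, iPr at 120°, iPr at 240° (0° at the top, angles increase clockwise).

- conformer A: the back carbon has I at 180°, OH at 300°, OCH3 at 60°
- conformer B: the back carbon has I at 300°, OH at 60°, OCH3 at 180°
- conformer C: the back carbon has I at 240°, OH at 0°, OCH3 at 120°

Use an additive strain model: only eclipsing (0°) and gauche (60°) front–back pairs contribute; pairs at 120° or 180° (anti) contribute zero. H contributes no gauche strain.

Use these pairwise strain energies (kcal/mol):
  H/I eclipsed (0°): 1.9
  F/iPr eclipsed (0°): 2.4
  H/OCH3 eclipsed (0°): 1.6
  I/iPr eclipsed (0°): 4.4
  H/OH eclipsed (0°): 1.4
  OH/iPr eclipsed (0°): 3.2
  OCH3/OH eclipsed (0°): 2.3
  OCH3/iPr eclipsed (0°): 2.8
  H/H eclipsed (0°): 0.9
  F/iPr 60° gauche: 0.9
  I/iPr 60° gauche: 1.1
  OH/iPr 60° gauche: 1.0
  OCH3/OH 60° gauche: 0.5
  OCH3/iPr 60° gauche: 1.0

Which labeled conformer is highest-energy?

A (staggered): iPr–I gauche, iPr–OCH3 gauche, iPr–I gauche, iPr–OH gauche; 1.1 + 1.0 + 1.1 + 1.0 = 4.2 kcal/mol.
B (staggered): iPr–OH gauche, iPr–OCH3 gauche, iPr–I gauche, iPr–OCH3 gauche; 1.0 + 1.0 + 1.1 + 1.0 = 4.1 kcal/mol.
C (eclipsed): H–OH eclipsed, iPr–OCH3 eclipsed, iPr–I eclipsed; 1.4 + 2.8 + 4.4 = 8.6 kcal/mol.
C has the highest total (8.6 kcal/mol).

C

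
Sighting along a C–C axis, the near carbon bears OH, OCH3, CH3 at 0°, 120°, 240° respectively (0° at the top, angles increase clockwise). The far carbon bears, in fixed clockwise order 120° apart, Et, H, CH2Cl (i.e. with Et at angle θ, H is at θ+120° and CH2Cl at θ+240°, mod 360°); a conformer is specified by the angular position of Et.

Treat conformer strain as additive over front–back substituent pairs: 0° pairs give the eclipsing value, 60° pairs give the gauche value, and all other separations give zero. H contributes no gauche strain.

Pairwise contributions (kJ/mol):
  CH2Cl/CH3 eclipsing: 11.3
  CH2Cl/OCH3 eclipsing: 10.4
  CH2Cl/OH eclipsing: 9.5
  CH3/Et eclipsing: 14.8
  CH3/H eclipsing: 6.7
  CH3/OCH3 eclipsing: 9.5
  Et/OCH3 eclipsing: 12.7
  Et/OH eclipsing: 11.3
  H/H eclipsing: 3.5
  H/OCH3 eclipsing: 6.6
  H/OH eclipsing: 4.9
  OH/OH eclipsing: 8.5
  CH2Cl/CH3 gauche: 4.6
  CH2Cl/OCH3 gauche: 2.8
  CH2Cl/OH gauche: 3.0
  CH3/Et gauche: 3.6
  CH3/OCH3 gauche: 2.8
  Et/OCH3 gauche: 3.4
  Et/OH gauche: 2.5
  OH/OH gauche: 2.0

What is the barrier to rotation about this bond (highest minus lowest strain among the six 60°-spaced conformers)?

17.3 kJ/mol

Et at 0° (eclipsed): OH–Et eclipsed, OCH3–H eclipsed, CH3–CH2Cl eclipsed; 11.3 + 6.6 + 11.3 = 29.2 kJ/mol.
Et at 60° (staggered): OH–Et gauche, OH–CH2Cl gauche, OCH3–Et gauche, CH3–CH2Cl gauche; 2.5 + 3.0 + 3.4 + 4.6 = 13.5 kJ/mol.
Et at 120° (eclipsed): OH–CH2Cl eclipsed, OCH3–Et eclipsed, CH3–H eclipsed; 9.5 + 12.7 + 6.7 = 28.9 kJ/mol.
Et at 180° (staggered): OH–CH2Cl gauche, OCH3–Et gauche, OCH3–CH2Cl gauche, CH3–Et gauche; 3.0 + 3.4 + 2.8 + 3.6 = 12.8 kJ/mol.
Et at 240° (eclipsed): OH–H eclipsed, OCH3–CH2Cl eclipsed, CH3–Et eclipsed; 4.9 + 10.4 + 14.8 = 30.1 kJ/mol.
Et at 300° (staggered): OH–Et gauche, OCH3–CH2Cl gauche, CH3–Et gauche, CH3–CH2Cl gauche; 2.5 + 2.8 + 3.6 + 4.6 = 13.5 kJ/mol.
Max at 240° (30.1 kJ/mol), min at 180° (12.8 kJ/mol); barrier = 17.3 kJ/mol.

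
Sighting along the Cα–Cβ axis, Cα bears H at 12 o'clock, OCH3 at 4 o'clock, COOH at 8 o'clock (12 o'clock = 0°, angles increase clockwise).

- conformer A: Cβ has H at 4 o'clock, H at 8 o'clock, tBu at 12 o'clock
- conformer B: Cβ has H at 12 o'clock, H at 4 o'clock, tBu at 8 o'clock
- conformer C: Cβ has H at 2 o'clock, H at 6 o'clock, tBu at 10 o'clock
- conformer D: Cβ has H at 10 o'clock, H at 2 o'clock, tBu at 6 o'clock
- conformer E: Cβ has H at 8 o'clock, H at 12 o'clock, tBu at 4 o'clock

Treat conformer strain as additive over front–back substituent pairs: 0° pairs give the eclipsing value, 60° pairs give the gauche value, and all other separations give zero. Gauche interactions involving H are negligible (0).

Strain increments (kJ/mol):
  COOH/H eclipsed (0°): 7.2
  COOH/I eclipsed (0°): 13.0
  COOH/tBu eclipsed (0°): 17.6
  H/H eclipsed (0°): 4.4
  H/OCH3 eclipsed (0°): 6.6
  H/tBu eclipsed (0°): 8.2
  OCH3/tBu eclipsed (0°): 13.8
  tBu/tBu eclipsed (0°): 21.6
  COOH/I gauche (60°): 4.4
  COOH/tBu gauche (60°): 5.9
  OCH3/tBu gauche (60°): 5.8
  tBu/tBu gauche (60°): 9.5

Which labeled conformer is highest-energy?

B

A (eclipsed): H(0°)/tBu(0°) eclipsed 8.2; OCH3(120°)/H(120°) eclipsed 6.6; COOH(240°)/H(240°) eclipsed 7.2 → 22.0 kJ/mol.
B (eclipsed): H(0°)/H(0°) eclipsed 4.4; OCH3(120°)/H(120°) eclipsed 6.6; COOH(240°)/tBu(240°) eclipsed 17.6 → 28.6 kJ/mol.
C (staggered): COOH(240°)/tBu(300°) gauche 5.9 → 5.9 kJ/mol.
D (staggered): OCH3(120°)/tBu(180°) gauche 5.8; COOH(240°)/tBu(180°) gauche 5.9 → 11.7 kJ/mol.
E (eclipsed): H(0°)/H(0°) eclipsed 4.4; OCH3(120°)/tBu(120°) eclipsed 13.8; COOH(240°)/H(240°) eclipsed 7.2 → 25.4 kJ/mol.
B has the highest total (28.6 kJ/mol).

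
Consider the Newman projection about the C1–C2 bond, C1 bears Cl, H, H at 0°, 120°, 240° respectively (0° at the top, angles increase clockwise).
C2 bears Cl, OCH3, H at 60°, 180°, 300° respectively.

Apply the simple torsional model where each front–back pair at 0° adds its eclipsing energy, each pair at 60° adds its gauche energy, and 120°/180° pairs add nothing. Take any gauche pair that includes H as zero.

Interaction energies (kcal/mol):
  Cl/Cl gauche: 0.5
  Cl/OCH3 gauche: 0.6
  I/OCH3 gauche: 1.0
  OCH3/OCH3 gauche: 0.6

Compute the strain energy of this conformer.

0.5 kcal/mol

This conformer (staggered): Cl(0°)/Cl(60°) gauche 0.5 → 0.5 kcal/mol.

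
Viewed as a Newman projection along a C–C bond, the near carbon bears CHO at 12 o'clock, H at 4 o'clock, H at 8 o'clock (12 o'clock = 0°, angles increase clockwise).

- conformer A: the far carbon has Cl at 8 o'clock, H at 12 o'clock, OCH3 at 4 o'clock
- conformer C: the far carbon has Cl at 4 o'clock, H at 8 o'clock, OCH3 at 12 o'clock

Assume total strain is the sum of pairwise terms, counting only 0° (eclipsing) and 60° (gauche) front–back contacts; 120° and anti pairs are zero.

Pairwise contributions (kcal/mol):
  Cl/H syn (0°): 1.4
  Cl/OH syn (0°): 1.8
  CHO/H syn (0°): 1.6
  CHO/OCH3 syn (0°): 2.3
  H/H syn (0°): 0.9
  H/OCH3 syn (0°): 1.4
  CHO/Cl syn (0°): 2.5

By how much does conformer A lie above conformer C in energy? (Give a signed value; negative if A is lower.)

-0.2 kcal/mol

A (eclipsed): CHO(0°)/H(0°) eclipsed 1.6; H(120°)/OCH3(120°) eclipsed 1.4; H(240°)/Cl(240°) eclipsed 1.4 → 4.4 kcal/mol.
C (eclipsed): CHO(0°)/OCH3(0°) eclipsed 2.3; H(120°)/Cl(120°) eclipsed 1.4; H(240°)/H(240°) eclipsed 0.9 → 4.6 kcal/mol.
E(A) − E(C) = 4.4 − 4.6 = -0.2 kcal/mol.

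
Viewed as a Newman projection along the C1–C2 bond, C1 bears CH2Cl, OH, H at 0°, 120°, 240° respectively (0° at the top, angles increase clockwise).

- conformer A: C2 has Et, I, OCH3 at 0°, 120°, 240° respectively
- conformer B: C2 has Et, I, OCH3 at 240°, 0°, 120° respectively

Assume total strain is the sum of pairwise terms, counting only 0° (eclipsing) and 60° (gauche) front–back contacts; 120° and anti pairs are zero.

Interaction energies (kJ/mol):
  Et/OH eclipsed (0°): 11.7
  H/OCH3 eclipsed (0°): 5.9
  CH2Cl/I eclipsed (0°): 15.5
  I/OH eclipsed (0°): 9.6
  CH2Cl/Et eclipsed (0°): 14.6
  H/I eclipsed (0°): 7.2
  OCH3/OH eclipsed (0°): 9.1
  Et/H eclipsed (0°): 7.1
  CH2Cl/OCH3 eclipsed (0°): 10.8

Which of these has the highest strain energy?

A (eclipsed): CH2Cl–Et eclipsed, OH–I eclipsed, H–OCH3 eclipsed; 14.6 + 9.6 + 5.9 = 30.1 kJ/mol.
B (eclipsed): CH2Cl–I eclipsed, OH–OCH3 eclipsed, H–Et eclipsed; 15.5 + 9.1 + 7.1 = 31.7 kJ/mol.
B has the highest total (31.7 kJ/mol).

B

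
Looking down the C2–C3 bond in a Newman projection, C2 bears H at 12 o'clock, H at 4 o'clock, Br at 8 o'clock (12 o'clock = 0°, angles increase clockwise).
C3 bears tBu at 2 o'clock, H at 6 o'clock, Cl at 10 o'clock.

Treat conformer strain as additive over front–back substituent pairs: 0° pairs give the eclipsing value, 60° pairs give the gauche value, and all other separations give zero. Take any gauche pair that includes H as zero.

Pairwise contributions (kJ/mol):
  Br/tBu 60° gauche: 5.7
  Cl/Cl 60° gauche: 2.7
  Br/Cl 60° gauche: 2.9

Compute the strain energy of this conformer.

This conformer is staggered. Br at 240° is gauche with Cl at 300° (2.9). Total 2.9 kJ/mol.

2.9 kJ/mol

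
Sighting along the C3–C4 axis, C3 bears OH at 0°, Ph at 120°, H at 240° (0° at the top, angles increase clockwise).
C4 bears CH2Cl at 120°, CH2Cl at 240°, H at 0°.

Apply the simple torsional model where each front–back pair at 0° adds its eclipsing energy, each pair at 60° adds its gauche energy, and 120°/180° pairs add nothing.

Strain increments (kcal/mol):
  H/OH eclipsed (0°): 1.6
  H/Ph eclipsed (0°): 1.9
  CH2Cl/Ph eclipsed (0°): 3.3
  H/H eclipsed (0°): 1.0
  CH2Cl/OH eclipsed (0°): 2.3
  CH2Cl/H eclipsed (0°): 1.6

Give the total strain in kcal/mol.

This conformer is eclipsed. OH at 0° is eclipsed with H at 0° (1.6); Ph at 120° is eclipsed with CH2Cl at 120° (3.3); H at 240° is eclipsed with CH2Cl at 240° (1.6). Total 6.5 kcal/mol.

6.5 kcal/mol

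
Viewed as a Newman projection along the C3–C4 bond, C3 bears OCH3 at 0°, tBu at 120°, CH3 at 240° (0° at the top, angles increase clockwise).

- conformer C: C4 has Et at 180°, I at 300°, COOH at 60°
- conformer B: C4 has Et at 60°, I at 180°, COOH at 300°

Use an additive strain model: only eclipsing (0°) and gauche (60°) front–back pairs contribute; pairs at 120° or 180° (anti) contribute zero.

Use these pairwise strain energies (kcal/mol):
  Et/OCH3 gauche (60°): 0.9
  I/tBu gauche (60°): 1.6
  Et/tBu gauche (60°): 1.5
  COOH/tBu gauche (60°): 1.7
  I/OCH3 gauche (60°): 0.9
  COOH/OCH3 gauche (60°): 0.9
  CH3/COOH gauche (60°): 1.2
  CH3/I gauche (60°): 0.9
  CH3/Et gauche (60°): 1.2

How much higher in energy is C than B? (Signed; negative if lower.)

C is staggered. OCH3 at 0° is gauche with I at 300° (0.9); OCH3 at 0° is gauche with COOH at 60° (0.9); tBu at 120° is gauche with Et at 180° (1.5); tBu at 120° is gauche with COOH at 60° (1.7); CH3 at 240° is gauche with Et at 180° (1.2); CH3 at 240° is gauche with I at 300° (0.9). Total 7.1 kcal/mol.
B is staggered. OCH3 at 0° is gauche with Et at 60° (0.9); OCH3 at 0° is gauche with COOH at 300° (0.9); tBu at 120° is gauche with Et at 60° (1.5); tBu at 120° is gauche with I at 180° (1.6); CH3 at 240° is gauche with I at 180° (0.9); CH3 at 240° is gauche with COOH at 300° (1.2). Total 7.0 kcal/mol.
E(C) − E(B) = 7.1 − 7.0 = +0.1 kcal/mol.

+0.1 kcal/mol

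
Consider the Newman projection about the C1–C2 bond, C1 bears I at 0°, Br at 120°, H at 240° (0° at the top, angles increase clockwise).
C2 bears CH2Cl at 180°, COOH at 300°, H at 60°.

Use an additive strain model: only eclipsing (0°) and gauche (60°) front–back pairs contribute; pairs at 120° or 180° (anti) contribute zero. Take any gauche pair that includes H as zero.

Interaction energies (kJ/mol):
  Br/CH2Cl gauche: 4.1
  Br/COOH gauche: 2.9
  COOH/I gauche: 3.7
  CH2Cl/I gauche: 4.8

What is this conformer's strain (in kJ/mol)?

This conformer (staggered): I(0°)/COOH(300°) gauche 3.7; Br(120°)/CH2Cl(180°) gauche 4.1 → 7.8 kJ/mol.

7.8 kJ/mol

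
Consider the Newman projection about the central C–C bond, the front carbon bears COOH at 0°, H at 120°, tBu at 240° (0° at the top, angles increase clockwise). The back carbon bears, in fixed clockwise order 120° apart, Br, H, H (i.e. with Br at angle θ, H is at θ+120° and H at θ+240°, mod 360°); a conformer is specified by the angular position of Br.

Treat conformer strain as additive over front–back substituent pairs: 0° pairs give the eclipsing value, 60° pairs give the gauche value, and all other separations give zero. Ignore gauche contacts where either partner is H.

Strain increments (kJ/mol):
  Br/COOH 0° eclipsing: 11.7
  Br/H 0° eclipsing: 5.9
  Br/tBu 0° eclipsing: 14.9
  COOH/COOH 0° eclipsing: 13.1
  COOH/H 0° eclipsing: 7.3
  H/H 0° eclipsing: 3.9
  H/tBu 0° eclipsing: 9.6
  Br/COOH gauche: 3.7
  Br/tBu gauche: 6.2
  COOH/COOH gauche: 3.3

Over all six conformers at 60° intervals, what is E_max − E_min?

22.4 kJ/mol

Br at 0° (eclipsed): COOH–Br eclipsed, H–H eclipsed, tBu–H eclipsed; 11.7 + 3.9 + 9.6 = 25.2 kJ/mol.
Br at 60° (staggered): COOH–Br gauche; 3.7 = 3.7 kJ/mol.
Br at 120° (eclipsed): COOH–H eclipsed, H–Br eclipsed, tBu–H eclipsed; 7.3 + 5.9 + 9.6 = 22.8 kJ/mol.
Br at 180° (staggered): tBu–Br gauche; 6.2 = 6.2 kJ/mol.
Br at 240° (eclipsed): COOH–H eclipsed, H–H eclipsed, tBu–Br eclipsed; 7.3 + 3.9 + 14.9 = 26.1 kJ/mol.
Br at 300° (staggered): COOH–Br gauche, tBu–Br gauche; 3.7 + 6.2 = 9.9 kJ/mol.
Max at 240° (26.1 kJ/mol), min at 60° (3.7 kJ/mol); barrier = 22.4 kJ/mol.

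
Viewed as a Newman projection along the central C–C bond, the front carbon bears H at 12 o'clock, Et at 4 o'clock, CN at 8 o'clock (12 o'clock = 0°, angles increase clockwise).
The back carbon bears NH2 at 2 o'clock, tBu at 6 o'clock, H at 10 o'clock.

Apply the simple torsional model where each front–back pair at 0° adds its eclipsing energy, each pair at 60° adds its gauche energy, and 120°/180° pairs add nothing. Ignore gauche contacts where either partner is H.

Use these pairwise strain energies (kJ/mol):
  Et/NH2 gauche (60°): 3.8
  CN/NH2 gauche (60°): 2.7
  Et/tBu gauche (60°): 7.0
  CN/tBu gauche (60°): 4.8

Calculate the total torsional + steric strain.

This conformer (staggered): Et–NH2 gauche, Et–tBu gauche, CN–tBu gauche; 3.8 + 7.0 + 4.8 = 15.6 kJ/mol.

15.6 kJ/mol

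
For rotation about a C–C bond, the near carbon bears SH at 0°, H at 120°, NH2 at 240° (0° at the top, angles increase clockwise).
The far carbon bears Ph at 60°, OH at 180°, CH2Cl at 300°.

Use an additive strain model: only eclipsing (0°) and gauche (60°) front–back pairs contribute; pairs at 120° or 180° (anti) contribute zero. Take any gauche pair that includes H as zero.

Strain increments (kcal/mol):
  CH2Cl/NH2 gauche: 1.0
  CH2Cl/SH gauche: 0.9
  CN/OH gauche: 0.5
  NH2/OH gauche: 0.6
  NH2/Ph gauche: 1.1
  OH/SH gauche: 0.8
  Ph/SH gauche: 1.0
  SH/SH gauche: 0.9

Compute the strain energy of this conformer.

3.5 kcal/mol

This conformer is staggered. SH at 0° is gauche with Ph at 60° (1.0); SH at 0° is gauche with CH2Cl at 300° (0.9); NH2 at 240° is gauche with OH at 180° (0.6); NH2 at 240° is gauche with CH2Cl at 300° (1.0). Total 3.5 kcal/mol.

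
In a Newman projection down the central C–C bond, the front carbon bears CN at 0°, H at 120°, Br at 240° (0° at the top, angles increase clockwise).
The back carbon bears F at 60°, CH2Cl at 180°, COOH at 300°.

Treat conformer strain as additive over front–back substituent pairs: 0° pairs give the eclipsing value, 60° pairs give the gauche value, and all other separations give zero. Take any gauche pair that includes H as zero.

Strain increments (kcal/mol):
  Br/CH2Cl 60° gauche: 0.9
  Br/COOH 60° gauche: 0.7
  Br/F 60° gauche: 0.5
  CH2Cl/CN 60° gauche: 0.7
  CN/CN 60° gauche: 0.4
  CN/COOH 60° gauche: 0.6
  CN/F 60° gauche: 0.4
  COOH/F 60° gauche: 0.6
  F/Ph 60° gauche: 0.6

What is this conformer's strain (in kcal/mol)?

This conformer (staggered): CN–F gauche, CN–COOH gauche, Br–CH2Cl gauche, Br–COOH gauche; 0.4 + 0.6 + 0.9 + 0.7 = 2.6 kcal/mol.

2.6 kcal/mol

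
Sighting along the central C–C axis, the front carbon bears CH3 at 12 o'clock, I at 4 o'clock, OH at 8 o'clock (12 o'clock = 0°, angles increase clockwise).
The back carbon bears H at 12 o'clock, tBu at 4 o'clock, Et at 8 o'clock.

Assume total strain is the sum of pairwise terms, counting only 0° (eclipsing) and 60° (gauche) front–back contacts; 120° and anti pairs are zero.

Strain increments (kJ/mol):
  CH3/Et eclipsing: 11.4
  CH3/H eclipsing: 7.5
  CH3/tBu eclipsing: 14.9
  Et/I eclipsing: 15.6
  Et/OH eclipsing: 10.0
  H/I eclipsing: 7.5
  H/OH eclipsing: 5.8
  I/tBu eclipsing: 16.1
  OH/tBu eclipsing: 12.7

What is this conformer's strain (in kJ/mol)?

33.6 kJ/mol

This conformer (eclipsed): CH3–H eclipsed, I–tBu eclipsed, OH–Et eclipsed; 7.5 + 16.1 + 10.0 = 33.6 kJ/mol.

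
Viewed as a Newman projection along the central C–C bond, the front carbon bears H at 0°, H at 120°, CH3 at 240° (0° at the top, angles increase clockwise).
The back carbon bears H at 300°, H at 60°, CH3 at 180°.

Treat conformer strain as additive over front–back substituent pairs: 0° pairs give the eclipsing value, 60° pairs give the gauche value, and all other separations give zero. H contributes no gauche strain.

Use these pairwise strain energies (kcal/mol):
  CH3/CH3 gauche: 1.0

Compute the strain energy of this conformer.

This conformer (staggered): CH3–CH3 gauche; 1.0 = 1.0 kcal/mol.

1.0 kcal/mol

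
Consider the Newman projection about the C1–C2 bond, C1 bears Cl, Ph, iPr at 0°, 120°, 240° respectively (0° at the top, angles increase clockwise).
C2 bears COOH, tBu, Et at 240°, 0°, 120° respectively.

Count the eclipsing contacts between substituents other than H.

Non-H eclipsing pairs: Cl(0°)/tBu(0°); Ph(120°)/Et(120°); iPr(240°)/COOH(240°) — 3 interactions.

3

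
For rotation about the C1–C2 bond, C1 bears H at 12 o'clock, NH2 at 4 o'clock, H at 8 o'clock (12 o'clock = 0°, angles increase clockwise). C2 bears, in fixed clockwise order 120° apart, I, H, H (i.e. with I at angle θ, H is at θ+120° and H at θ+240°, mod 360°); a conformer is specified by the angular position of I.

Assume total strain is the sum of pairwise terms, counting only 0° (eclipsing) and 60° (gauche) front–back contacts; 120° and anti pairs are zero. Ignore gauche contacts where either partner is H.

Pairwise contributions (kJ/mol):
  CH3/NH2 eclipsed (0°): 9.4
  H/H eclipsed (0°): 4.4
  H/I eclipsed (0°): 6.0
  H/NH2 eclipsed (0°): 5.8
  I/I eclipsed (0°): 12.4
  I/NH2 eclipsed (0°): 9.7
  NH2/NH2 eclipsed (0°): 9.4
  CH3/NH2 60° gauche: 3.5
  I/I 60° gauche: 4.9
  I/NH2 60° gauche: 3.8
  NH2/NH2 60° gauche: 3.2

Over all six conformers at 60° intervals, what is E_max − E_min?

18.5 kJ/mol

I at 0° (eclipsed): H(0°)/I(0°) eclipsed 6.0; NH2(120°)/H(120°) eclipsed 5.8; H(240°)/H(240°) eclipsed 4.4 → 16.2 kJ/mol.
I at 60° (staggered): NH2(120°)/I(60°) gauche 3.8 → 3.8 kJ/mol.
I at 120° (eclipsed): H(0°)/H(0°) eclipsed 4.4; NH2(120°)/I(120°) eclipsed 9.7; H(240°)/H(240°) eclipsed 4.4 → 18.5 kJ/mol.
I at 180° (staggered): NH2(120°)/I(180°) gauche 3.8 → 3.8 kJ/mol.
I at 240° (eclipsed): H(0°)/H(0°) eclipsed 4.4; NH2(120°)/H(120°) eclipsed 5.8; H(240°)/I(240°) eclipsed 6.0 → 16.2 kJ/mol.
I at 300° (staggered): no non-H gauche contacts → 0.0 kJ/mol.
Max at 120° (18.5 kJ/mol), min at 300° (0.0 kJ/mol); barrier = 18.5 kJ/mol.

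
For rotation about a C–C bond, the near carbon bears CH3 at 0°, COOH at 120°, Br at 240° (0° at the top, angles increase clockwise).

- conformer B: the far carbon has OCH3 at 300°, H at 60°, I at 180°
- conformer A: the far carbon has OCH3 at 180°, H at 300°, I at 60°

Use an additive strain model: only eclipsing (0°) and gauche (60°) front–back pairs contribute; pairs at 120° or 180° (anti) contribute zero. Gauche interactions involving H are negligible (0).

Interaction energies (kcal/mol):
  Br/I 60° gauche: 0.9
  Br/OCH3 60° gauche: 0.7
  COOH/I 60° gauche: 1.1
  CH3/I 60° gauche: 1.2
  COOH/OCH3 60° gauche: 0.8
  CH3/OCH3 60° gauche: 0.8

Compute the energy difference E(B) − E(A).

B (staggered): CH3–OCH3 gauche, COOH–I gauche, Br–OCH3 gauche, Br–I gauche; 0.8 + 1.1 + 0.7 + 0.9 = 3.5 kcal/mol.
A (staggered): CH3–I gauche, COOH–OCH3 gauche, COOH–I gauche, Br–OCH3 gauche; 1.2 + 0.8 + 1.1 + 0.7 = 3.8 kcal/mol.
E(B) − E(A) = 3.5 − 3.8 = -0.3 kcal/mol.

-0.3 kcal/mol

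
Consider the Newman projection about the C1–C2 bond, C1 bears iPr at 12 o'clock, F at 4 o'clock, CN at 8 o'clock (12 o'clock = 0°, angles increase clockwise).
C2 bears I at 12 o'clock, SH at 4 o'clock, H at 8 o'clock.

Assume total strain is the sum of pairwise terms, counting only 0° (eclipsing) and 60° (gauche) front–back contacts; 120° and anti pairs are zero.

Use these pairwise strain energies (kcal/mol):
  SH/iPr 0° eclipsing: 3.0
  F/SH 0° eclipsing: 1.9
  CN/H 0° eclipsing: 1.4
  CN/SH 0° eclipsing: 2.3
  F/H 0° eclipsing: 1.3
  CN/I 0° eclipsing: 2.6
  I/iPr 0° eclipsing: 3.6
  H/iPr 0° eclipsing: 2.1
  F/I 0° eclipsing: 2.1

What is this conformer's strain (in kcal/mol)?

6.9 kcal/mol

This conformer (eclipsed): iPr–I eclipsed, F–SH eclipsed, CN–H eclipsed; 3.6 + 1.9 + 1.4 = 6.9 kcal/mol.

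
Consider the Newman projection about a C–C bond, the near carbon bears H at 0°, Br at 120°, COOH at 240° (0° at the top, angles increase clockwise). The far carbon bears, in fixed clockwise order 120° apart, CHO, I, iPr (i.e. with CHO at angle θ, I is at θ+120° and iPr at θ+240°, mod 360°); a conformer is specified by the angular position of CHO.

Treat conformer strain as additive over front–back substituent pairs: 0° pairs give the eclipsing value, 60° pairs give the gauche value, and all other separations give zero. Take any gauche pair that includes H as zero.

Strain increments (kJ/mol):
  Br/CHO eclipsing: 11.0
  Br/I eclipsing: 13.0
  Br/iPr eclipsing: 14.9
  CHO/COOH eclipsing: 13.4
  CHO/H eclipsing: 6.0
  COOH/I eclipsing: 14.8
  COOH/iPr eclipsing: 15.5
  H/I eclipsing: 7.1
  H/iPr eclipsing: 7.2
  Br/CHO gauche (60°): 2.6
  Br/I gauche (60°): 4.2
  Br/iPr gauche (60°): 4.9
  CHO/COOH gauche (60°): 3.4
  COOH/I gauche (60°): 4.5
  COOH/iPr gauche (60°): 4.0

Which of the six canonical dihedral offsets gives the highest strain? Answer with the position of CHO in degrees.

240°

CHO at 0° (eclipsed): H(0°)/CHO(0°) eclipsed 6.0; Br(120°)/I(120°) eclipsed 13.0; COOH(240°)/iPr(240°) eclipsed 15.5 → 34.5 kJ/mol.
CHO at 60° (staggered): Br(120°)/CHO(60°) gauche 2.6; Br(120°)/I(180°) gauche 4.2; COOH(240°)/I(180°) gauche 4.5; COOH(240°)/iPr(300°) gauche 4.0 → 15.3 kJ/mol.
CHO at 120° (eclipsed): H(0°)/iPr(0°) eclipsed 7.2; Br(120°)/CHO(120°) eclipsed 11.0; COOH(240°)/I(240°) eclipsed 14.8 → 33.0 kJ/mol.
CHO at 180° (staggered): Br(120°)/CHO(180°) gauche 2.6; Br(120°)/iPr(60°) gauche 4.9; COOH(240°)/CHO(180°) gauche 3.4; COOH(240°)/I(300°) gauche 4.5 → 15.4 kJ/mol.
CHO at 240° (eclipsed): H(0°)/I(0°) eclipsed 7.1; Br(120°)/iPr(120°) eclipsed 14.9; COOH(240°)/CHO(240°) eclipsed 13.4 → 35.4 kJ/mol.
CHO at 300° (staggered): Br(120°)/I(60°) gauche 4.2; Br(120°)/iPr(180°) gauche 4.9; COOH(240°)/CHO(300°) gauche 3.4; COOH(240°)/iPr(180°) gauche 4.0 → 16.5 kJ/mol.
The maximum (35.4 kJ/mol) occurs with CHO at 240°.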